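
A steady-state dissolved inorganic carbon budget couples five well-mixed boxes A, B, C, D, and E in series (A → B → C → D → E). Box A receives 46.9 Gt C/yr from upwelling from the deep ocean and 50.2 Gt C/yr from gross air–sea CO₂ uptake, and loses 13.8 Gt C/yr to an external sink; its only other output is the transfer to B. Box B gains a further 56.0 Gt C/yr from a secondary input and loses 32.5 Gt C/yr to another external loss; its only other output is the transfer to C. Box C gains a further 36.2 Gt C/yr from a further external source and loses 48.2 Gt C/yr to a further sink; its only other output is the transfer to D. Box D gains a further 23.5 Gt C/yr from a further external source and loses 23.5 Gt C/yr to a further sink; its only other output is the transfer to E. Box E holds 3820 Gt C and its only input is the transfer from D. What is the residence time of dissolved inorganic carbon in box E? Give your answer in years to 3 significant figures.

Box A: F(A→B) = (46.9 + 50.2) − 13.8 = 83.300 Gt C/yr.
Box B: F(B→C) = (83.300 + 56.0) − 32.5 = 106.80 Gt C/yr.
Box C: F(C→D) = (106.80 + 36.2) − 48.2 = 94.800 Gt C/yr.
Box D: F(D→E) = (94.800 + 23.5) − 23.5 = 94.800 Gt C/yr.
Box E throughput = its input = 94.800 Gt C/yr; τ = 3820 / 94.800 = 40.30 yr.

40.3 yr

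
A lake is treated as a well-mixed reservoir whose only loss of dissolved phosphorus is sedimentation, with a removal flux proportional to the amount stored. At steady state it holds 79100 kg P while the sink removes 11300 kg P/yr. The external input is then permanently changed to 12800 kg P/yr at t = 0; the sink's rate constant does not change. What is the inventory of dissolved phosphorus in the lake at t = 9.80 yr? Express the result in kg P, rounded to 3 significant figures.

τ = M₀/F₀ = 79100/11300 = 7.000 yr; rate constant k = 1/τ.
New steady state M_∞ = F₁/k = F₁·τ = 12800 × 7.000 = 89600 kg P.
M(t) = M_∞ + (M₀ − M_∞)·e^(−t/τ); t/τ = 9.80/7.000 = 1.400, so e^(−t/τ) = 0.2466.
M(t) = 89600 − 10500 × 0.2466 = 87011 kg P.

87000 kg P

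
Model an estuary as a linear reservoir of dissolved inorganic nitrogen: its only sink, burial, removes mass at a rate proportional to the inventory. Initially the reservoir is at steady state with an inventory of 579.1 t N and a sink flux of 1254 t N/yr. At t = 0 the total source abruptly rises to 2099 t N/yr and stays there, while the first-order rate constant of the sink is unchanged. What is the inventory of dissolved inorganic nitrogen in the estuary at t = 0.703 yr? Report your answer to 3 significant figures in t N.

The sink rate constant is k = F₀/M₀ = 1254/579.1 = 2.165 yr⁻¹.
Solving dM/dt = F₁ − kM with M(0) = M₀ gives M(t) = F₁/k + (M₀ − F₁/k)·e^(−kt).
F₁/k = 2099/2.165 = 969.32 t N; kt = 2.165 × 0.703 = 1.522, e^(−kt) = 0.2182.
M(0.703) = 969.32 + (579.1 − 969.32) × 0.2182 = 969.32 − 85.15 = 884.17 t N.

884 t N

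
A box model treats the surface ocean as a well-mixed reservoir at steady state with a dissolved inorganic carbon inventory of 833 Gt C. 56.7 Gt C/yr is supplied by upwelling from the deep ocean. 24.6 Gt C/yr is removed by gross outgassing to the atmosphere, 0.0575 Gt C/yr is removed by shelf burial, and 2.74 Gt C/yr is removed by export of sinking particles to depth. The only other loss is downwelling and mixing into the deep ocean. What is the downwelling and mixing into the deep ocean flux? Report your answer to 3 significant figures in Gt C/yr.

At steady state ΣF_in = ΣF_out.
ΣF_in = 56.700 Gt C/yr.
Downwelling and mixing into the deep ocean flux = ΣF_in − (24.6 + 0.0575 + 2.74) = 56.700 − 27.40 = 29.30 Gt C/yr.

29.3 Gt C/yr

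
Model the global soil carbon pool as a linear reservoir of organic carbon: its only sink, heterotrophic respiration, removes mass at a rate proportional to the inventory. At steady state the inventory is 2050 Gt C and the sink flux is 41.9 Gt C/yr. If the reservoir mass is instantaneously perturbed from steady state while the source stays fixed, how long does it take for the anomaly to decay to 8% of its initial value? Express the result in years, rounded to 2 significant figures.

For a linear reservoir the anomaly decays as exp(−t/τ) with τ = M/F = 2050/41.9 = 48.93 yr.
exp(−t/τ) = 0.08 ⇒ t = −τ ln(0.08) = 48.93 × 2.526 = 123.6 yr.

120 yr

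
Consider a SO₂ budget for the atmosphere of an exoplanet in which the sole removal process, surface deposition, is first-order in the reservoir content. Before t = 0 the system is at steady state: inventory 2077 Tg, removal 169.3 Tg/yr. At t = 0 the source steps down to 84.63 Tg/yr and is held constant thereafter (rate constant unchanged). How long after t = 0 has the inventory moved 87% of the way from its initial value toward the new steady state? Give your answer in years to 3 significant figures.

25.0 yr

τ = M₀/F₀ = 2077/169.3 = 12.27 yr.
The remaining gap fraction is e^(−t/τ); 87% covered ⇒ e^(−t/τ) = 0.130.
t = −τ ln(0.130) = 12.27 × 2.040 = 25.03 yr.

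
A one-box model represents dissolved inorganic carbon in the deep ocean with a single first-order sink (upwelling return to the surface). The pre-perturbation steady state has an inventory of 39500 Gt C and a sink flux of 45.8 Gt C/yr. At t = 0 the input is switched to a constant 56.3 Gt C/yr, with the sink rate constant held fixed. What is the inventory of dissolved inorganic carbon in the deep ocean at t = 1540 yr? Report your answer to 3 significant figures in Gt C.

47000 Gt C

The sink rate constant is k = F₀/M₀ = 45.8/39500 = 0.001159 yr⁻¹.
Solving dM/dt = F₁ − kM with M(0) = M₀ gives M(t) = F₁/k + (M₀ − F₁/k)·e^(−kt).
F₁/k = 56.3/0.001159 = 48556 Gt C; kt = 0.001159 × 1540 = 1.786, e^(−kt) = 0.1677.
M(1540) = 48556 + (39500 − 48556) × 0.1677 = 48556 − 1519 = 47037 Gt C.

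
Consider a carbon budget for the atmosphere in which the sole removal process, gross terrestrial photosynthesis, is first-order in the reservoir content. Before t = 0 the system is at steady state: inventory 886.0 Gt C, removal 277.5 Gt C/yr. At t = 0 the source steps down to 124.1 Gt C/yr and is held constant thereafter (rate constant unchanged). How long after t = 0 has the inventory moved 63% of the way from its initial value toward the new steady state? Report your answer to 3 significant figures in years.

3.17 yr

τ = M₀/F₀ = 886.0/277.5 = 3.193 yr.
The remaining gap fraction is e^(−t/τ); 63% covered ⇒ e^(−t/τ) = 0.370.
t = −τ ln(0.370) = 3.193 × 0.9943 = 3.174 yr.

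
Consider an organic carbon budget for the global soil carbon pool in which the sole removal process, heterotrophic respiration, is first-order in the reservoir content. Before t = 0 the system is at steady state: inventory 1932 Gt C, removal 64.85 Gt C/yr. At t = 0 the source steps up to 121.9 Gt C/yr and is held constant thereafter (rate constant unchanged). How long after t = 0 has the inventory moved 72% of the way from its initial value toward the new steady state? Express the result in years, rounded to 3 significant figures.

37.9 yr

τ = M₀/F₀ = 1932/64.85 = 29.79 yr.
The remaining gap fraction is e^(−t/τ); 72% covered ⇒ e^(−t/τ) = 0.280.
t = −τ ln(0.280) = 29.79 × 1.273 = 37.92 yr.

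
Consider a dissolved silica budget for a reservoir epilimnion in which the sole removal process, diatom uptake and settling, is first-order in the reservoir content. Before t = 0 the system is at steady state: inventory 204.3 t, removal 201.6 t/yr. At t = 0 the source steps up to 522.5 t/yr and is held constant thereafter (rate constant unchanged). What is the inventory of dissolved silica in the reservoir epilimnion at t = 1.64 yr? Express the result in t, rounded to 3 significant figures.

465 t

The sink rate constant is k = F₀/M₀ = 201.6/204.3 = 0.9868 yr⁻¹.
Solving dM/dt = F₁ − kM with M(0) = M₀ gives M(t) = F₁/k + (M₀ − F₁/k)·e^(−kt).
F₁/k = 522.5/0.9868 = 529.50 t; kt = 0.9868 × 1.64 = 1.618, e^(−kt) = 0.1982.
M(1.64) = 529.50 + (204.3 − 529.50) × 0.1982 = 529.50 − 64.46 = 465.03 t.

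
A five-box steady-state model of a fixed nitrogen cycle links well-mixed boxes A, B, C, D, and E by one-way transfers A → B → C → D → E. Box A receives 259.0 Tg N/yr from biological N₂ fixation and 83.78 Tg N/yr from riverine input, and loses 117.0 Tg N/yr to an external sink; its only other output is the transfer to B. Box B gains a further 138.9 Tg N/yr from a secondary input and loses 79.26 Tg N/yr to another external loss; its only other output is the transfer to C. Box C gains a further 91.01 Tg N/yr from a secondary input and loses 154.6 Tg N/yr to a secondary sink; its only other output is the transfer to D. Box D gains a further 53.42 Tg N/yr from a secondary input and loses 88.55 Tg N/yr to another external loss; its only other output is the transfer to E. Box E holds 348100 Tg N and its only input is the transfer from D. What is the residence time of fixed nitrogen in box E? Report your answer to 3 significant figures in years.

1860 yr

Box A: F(A→B) = (259.0 + 83.78) − 117.0 = 225.78 Tg N/yr.
Box B: F(B→C) = (225.78 + 138.9) − 79.26 = 285.42 Tg N/yr.
Box C: F(C→D) = (285.42 + 91.01) − 154.6 = 221.83 Tg N/yr.
Box D: F(D→E) = (221.83 + 53.42) − 88.55 = 186.70 Tg N/yr.
Box E throughput = its input = 186.70 Tg N/yr; τ = 348100 / 186.70 = 1864 yr.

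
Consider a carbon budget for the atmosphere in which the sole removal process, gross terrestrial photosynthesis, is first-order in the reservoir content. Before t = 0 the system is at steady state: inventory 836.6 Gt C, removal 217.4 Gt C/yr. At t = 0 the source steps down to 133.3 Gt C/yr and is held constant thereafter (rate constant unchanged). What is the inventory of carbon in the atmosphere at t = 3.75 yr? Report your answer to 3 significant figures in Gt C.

τ = M₀/F₀ = 836.6/217.4 = 3.848 yr; rate constant k = 1/τ.
New steady state M_∞ = F₁/k = F₁·τ = 133.3 × 3.848 = 512.97 Gt C.
M(t) = M_∞ + (M₀ − M_∞)·e^(−t/τ); t/τ = 3.75/3.848 = 0.9745, so e^(−t/τ) = 0.3774.
M(t) = 512.97 + 323.6 × 0.3774 = 635.10 Gt C.

635 Gt C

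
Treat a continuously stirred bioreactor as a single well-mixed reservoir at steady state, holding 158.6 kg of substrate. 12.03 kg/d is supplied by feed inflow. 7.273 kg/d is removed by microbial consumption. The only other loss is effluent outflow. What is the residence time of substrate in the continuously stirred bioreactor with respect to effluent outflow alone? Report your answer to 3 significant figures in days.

At steady state ΣF_in = ΣF_out.
ΣF_in = 12.030 kg/d.
Effluent outflow flux = ΣF_in − (7.273) = 12.030 − 7.273 = 4.757 kg/d.
τ = M / F = 158.6 / 4.757 = 33.34 d.

33.3 d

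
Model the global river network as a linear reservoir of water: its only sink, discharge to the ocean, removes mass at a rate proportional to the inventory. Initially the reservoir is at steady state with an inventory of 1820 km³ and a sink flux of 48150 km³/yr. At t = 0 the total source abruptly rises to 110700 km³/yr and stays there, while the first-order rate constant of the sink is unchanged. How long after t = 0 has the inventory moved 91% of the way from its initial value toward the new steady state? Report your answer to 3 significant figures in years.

τ = M₀/F₀ = 1820/48150 = 0.03780 yr.
The remaining gap fraction is e^(−t/τ); 91% covered ⇒ e^(−t/τ) = 0.0900.
t = −τ ln(0.0900) = 0.03780 × 2.408 = 0.09102 yr.

0.0910 yr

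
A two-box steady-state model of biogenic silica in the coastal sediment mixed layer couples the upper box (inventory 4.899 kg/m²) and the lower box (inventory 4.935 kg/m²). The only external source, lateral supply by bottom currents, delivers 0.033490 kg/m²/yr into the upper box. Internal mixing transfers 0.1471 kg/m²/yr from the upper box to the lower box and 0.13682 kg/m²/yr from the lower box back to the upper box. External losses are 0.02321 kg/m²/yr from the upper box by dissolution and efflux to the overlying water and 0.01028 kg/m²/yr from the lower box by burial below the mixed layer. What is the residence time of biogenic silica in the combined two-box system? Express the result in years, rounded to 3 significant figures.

Residence time in the combined system uses the total inventory and the total *external* removal — internal exchanges between the two boxes cancel.
M_total = 4.899 + 4.935 = 9.8340 kg/m².
ΣF_external_out = 0.02321 + 0.01028 = 0.033490 kg/m²/yr.
τ = M_total / ΣF_ext = 9.8340 / 0.033490 = 293.6 yr.

294 yr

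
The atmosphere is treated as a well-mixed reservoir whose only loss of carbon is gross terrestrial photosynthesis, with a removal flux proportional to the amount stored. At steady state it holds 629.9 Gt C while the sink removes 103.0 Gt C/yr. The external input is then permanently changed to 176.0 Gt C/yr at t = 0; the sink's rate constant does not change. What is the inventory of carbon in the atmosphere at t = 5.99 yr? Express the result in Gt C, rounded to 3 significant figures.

The sink rate constant is k = F₀/M₀ = 103.0/629.9 = 0.1635 yr⁻¹.
Solving dM/dt = F₁ − kM with M(0) = M₀ gives M(t) = F₁/k + (M₀ − F₁/k)·e^(−kt).
F₁/k = 176.0/0.1635 = 1076.3 Gt C; kt = 0.1635 × 5.99 = 0.9795, e^(−kt) = 0.3755.
M(5.99) = 1076.3 + (629.9 − 1076.3) × 0.3755 = 1076.3 − 167.6 = 908.69 Gt C.

909 Gt C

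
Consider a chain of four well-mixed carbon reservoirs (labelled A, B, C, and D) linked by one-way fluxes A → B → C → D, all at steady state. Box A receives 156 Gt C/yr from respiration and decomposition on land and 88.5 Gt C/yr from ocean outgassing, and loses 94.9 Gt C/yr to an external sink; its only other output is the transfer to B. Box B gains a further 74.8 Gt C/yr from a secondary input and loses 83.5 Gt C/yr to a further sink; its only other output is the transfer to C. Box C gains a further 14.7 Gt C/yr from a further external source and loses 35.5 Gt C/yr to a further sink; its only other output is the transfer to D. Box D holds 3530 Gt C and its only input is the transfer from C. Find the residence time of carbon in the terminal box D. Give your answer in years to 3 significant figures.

Box A: F(A→B) = (156 + 88.5) − 94.9 = 149.60 Gt C/yr.
Box B: F(B→C) = (149.60 + 74.8) − 83.5 = 140.90 Gt C/yr.
Box C: F(C→D) = (140.90 + 14.7) − 35.5 = 120.10 Gt C/yr.
Box D throughput = its input = 120.10 Gt C/yr; τ = 3530 / 120.10 = 29.39 yr.

29.4 yr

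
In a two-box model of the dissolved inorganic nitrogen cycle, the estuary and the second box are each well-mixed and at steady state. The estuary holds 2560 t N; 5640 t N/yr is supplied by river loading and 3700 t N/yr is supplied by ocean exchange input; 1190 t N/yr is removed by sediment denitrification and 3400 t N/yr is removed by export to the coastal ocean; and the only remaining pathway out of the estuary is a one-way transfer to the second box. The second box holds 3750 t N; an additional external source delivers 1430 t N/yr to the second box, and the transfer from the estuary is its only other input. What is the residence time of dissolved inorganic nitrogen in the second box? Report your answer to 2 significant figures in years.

Balance the estuary: ΣF_in = 5640 + 3700 = 9340.0 t N/yr.
Transfer to the second box = ΣF_in − (1190 + 3400) = 4750.0 t N/yr.
Total input to the second box = 4750.0 + 1430 = 6180.0 t N/yr; at steady state this equals its total output.
τ = M / F = 3750 / 6180.0 = 0.6068 yr.

0.61 yr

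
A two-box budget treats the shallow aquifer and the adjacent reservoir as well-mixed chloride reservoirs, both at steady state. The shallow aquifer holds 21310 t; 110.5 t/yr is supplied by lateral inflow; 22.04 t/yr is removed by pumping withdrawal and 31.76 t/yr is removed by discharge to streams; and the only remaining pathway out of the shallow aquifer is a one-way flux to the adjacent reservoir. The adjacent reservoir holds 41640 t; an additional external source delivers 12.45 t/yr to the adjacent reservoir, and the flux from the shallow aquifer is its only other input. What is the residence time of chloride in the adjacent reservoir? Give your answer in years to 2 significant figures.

600 yr

Balance the shallow aquifer: ΣF_in = 110.50 t/yr.
Flux to the adjacent reservoir = ΣF_in − (22.04 + 31.76) = 56.700 t/yr.
Total input to the adjacent reservoir = 56.700 + 12.45 = 69.150 t/yr; at steady state this equals its total output.
τ = M / F = 41640 / 69.150 = 602.2 yr.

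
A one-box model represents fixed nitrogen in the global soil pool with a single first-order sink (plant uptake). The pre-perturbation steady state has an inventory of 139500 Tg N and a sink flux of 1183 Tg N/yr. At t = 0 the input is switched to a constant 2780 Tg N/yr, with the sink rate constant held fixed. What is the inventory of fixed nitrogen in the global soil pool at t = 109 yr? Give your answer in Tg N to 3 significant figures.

253000 Tg N

τ = M₀/F₀ = 139500/1183 = 117.9 yr; rate constant k = 1/τ.
New steady state M_∞ = F₁/k = F₁·τ = 2780 × 117.9 = 327820 Tg N.
M(t) = M_∞ + (M₀ − M_∞)·e^(−t/τ); t/τ = 109/117.9 = 0.9244, so e^(−t/τ) = 0.3968.
M(t) = 327820 − 188300 × 0.3968 = 253100 Tg N.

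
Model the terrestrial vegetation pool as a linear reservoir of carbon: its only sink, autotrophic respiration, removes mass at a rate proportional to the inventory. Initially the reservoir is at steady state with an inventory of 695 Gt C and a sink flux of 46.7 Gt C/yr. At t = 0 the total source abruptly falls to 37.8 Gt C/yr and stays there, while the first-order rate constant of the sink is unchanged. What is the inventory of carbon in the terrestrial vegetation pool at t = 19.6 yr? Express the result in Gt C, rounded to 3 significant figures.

Residence time τ = M₀/F₀ = 14.88 yr. The eventual steady state is M_∞ = M₀·(F₁/F₀) = 695 × 37.8/46.7 = 562.55 Gt C.
The anomaly ΔM(t) = M(t) − M_∞ decays as ΔM₀·e^(−t/τ) with ΔM₀ = 695 − 562.55 = 132.5 Gt C.
At t = 19.6 yr, e^(−t/τ) = e^(−1.317) = 0.2679, so ΔM = 35.49 Gt C and M = 562.55 + 35.49 = 598.04 Gt C.

598 Gt C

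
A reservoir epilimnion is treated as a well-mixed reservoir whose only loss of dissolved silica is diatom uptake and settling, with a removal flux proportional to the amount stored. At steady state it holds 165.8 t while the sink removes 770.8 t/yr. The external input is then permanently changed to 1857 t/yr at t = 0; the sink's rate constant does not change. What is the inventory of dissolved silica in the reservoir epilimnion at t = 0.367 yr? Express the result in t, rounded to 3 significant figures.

Residence time τ = M₀/F₀ = 0.2151 yr. The eventual steady state is M_∞ = M₀·(F₁/F₀) = 165.8 × 1857/770.8 = 399.44 t.
The anomaly ΔM(t) = M(t) − M_∞ decays as ΔM₀·e^(−t/τ) with ΔM₀ = 165.8 − 399.44 = −233.6 t.
At t = 0.367 yr, e^(−t/τ) = e^(−1.706) = 0.1816, so ΔM = −42.42 t and M = 399.44 − 42.42 = 357.02 t.

357 t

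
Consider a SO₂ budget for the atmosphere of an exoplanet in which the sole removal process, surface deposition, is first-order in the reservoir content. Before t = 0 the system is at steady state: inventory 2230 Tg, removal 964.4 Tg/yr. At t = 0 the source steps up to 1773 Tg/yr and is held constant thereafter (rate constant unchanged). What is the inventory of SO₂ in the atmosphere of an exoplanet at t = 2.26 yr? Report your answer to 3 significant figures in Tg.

3400 Tg

Residence time τ = M₀/F₀ = 2.312 yr. The eventual steady state is M_∞ = M₀·(F₁/F₀) = 2230 × 1773/964.4 = 4099.7 Tg.
The anomaly ΔM(t) = M(t) − M_∞ decays as ΔM₀·e^(−t/τ) with ΔM₀ = 2230 − 4099.7 = −1870 Tg.
At t = 2.26 yr, e^(−t/τ) = e^(−0.9774) = 0.3763, so ΔM = −703.6 Tg and M = 4099.7 − 703.6 = 3396.2 Tg.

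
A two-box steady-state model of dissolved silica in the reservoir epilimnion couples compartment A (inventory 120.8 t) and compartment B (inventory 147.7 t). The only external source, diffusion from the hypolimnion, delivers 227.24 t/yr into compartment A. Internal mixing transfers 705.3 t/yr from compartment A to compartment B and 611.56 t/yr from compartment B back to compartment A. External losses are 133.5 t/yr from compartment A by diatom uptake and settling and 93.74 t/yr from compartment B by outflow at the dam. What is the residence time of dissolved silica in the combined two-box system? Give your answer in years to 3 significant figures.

Treat the two boxes together as one reservoir: the mixing fluxes between them are internal recycling, so τ = ΣM / Σ(external losses).
M_total = 120.8 + 147.7 = 268.50 t.
ΣF_external_out = 133.5 + 93.74 = 227.24 t/yr.
τ = M_total / ΣF_ext = 268.50 / 227.24 = 1.182 yr.

1.18 yr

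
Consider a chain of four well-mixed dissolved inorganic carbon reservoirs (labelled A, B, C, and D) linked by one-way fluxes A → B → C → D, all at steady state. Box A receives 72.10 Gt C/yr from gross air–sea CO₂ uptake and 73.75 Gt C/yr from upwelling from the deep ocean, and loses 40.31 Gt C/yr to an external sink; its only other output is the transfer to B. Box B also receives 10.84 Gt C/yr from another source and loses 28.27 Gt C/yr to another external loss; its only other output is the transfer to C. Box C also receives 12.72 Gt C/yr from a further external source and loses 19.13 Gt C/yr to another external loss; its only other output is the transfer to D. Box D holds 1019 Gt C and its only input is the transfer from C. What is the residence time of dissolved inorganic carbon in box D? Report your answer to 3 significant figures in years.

12.5 yr

Box A: F(A→B) = (72.10 + 73.75) − 40.31 = 105.54 Gt C/yr.
Box B: F(B→C) = (105.54 + 10.84) − 28.27 = 88.110 Gt C/yr.
Box C: F(C→D) = (88.110 + 12.72) − 19.13 = 81.700 Gt C/yr.
Box D throughput = its input = 81.700 Gt C/yr; τ = 1019 / 81.700 = 12.47 yr.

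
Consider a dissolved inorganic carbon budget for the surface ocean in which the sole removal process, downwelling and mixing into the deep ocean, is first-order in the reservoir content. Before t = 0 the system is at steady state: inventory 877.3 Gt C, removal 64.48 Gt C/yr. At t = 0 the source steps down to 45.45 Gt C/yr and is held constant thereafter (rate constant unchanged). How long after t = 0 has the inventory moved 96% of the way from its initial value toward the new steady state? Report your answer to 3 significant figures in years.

43.8 yr

τ = M₀/F₀ = 877.3/64.48 = 13.61 yr.
The remaining gap fraction is e^(−t/τ); 96% covered ⇒ e^(−t/τ) = 0.0400.
t = −τ ln(0.0400) = 13.61 × 3.219 = 43.80 yr.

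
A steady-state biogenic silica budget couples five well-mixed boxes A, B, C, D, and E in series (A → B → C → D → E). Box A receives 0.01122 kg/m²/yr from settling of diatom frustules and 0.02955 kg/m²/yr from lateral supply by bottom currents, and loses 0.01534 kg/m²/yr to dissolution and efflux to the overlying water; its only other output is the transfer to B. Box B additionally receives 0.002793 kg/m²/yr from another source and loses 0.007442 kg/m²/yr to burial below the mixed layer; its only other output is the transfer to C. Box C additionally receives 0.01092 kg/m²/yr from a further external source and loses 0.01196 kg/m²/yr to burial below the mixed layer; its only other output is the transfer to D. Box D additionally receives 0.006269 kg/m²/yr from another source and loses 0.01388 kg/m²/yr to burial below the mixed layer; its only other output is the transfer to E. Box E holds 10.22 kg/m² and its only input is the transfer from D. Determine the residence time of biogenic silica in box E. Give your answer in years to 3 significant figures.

Box A: F(A→B) = (0.01122 + 0.02955) − 0.01534 = 0.025430 kg/m²/yr.
Box B: F(B→C) = (0.025430 + 0.002793) − 0.007442 = 0.020781 kg/m²/yr.
Box C: F(C→D) = (0.020781 + 0.01092) − 0.01196 = 0.019741 kg/m²/yr.
Box D: F(D→E) = (0.019741 + 0.006269) − 0.01388 = 0.012130 kg/m²/yr.
Box E throughput = its input = 0.012130 kg/m²/yr; τ = 10.22 / 0.012130 = 842.5 yr.

843 yr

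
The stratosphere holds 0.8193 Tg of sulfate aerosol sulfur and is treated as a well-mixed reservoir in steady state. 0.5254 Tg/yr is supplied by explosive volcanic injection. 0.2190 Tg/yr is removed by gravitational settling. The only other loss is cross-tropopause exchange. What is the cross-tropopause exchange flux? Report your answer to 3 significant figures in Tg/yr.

0.306 Tg/yr

At steady state ΣF_in = ΣF_out.
ΣF_in = 0.52540 Tg/yr.
Cross-tropopause exchange flux = ΣF_in − (0.2190) = 0.52540 − 0.2190 = 0.3064 Tg/yr.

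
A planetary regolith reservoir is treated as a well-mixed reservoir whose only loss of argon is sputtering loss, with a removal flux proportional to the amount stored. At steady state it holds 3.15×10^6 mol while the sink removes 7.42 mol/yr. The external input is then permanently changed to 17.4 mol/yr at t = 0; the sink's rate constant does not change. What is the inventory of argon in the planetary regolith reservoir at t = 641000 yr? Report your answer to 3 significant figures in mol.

τ = M₀/F₀ = 3.15×10^6/7.42 = 424500 yr; rate constant k = 1/τ.
New steady state M_∞ = F₁/k = F₁·τ = 17.4 × 424500 = 7.3868×10^6 mol.
M(t) = M_∞ + (M₀ − M_∞)·e^(−t/τ); t/τ = 641000/424500 = 1.510, so e^(−t/τ) = 0.2209.
M(t) = 7.3868×10^6 − 4.237×10^6 × 0.2209 = 6.4508×10^6 mol.

6.45×10^6 mol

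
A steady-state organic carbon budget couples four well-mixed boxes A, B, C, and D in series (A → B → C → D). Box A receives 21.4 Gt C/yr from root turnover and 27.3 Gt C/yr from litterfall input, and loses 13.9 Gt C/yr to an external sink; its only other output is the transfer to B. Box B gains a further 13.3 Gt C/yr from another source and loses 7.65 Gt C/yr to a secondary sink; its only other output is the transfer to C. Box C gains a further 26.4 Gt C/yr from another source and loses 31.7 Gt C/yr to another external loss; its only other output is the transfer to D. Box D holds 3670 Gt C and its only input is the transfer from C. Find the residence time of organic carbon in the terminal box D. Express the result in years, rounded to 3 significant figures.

Box A: F(A→B) = (21.4 + 27.3) − 13.9 = 34.800 Gt C/yr.
Box B: F(B→C) = (34.800 + 13.3) − 7.65 = 40.450 Gt C/yr.
Box C: F(C→D) = (40.450 + 26.4) − 31.7 = 35.150 Gt C/yr.
Box D throughput = its input = 35.150 Gt C/yr; τ = 3670 / 35.150 = 104.4 yr.

104 yr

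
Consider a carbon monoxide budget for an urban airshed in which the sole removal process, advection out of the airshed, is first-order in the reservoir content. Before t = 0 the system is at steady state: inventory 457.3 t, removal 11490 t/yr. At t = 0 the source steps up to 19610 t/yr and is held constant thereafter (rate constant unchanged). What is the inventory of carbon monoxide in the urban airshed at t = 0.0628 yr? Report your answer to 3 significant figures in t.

τ = M₀/F₀ = 457.3/11490 = 0.03980 yr; rate constant k = 1/τ.
New steady state M_∞ = F₁/k = F₁·τ = 19610 × 0.03980 = 780.47 t.
M(t) = M_∞ + (M₀ − M_∞)·e^(−t/τ); t/τ = 0.0628/0.03980 = 1.578, so e^(−t/τ) = 0.2064.
M(t) = 780.47 − 323.2 × 0.2064 = 713.77 t.

714 t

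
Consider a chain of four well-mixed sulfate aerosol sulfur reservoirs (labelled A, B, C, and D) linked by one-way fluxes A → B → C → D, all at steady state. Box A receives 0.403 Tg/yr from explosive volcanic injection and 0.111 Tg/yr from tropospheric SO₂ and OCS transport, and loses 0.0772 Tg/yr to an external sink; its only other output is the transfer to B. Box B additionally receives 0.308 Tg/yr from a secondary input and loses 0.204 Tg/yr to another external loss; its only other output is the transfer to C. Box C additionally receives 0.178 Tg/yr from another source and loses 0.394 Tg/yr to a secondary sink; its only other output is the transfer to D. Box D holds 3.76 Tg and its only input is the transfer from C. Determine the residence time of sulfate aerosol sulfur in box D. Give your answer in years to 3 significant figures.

11.6 yr

Box A: F(A→B) = (0.403 + 0.111) − 0.0772 = 0.43680 Tg/yr.
Box B: F(B→C) = (0.43680 + 0.308) − 0.204 = 0.54080 Tg/yr.
Box C: F(C→D) = (0.54080 + 0.178) − 0.394 = 0.32480 Tg/yr.
Box D throughput = its input = 0.32480 Tg/yr; τ = 3.76 / 0.32480 = 11.58 yr.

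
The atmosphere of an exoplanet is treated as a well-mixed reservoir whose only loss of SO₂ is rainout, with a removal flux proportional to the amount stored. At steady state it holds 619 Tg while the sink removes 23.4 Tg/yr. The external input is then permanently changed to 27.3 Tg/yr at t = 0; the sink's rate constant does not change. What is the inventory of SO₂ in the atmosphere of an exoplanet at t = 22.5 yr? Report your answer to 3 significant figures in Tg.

Residence time τ = M₀/F₀ = 26.45 yr. The eventual steady state is M_∞ = M₀·(F₁/F₀) = 619 × 27.3/23.4 = 722.17 Tg.
The anomaly ΔM(t) = M(t) − M_∞ decays as ΔM₀·e^(−t/τ) with ΔM₀ = 619 − 722.17 = −103.2 Tg.
At t = 22.5 yr, e^(−t/τ) = e^(−0.8506) = 0.4272, so ΔM = −44.07 Tg and M = 722.17 − 44.07 = 678.10 Tg.

678 Tg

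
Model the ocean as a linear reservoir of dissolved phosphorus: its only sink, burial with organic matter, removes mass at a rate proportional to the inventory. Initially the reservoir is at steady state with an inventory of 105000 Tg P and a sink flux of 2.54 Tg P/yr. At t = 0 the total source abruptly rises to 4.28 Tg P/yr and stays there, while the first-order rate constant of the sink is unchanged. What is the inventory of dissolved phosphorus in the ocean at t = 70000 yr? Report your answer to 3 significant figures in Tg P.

164000 Tg P

The sink rate constant is k = F₀/M₀ = 2.54/105000 = 2.419×10^-5 yr⁻¹.
Solving dM/dt = F₁ − kM with M(0) = M₀ gives M(t) = F₁/k + (M₀ − F₁/k)·e^(−kt).
F₁/k = 4.28/2.419×10^-5 = 176930 Tg P; kt = 2.419×10^-5 × 70000 = 1.693, e^(−kt) = 0.1839.
M(70000) = 176930 + (105000 − 176930) × 0.1839 = 176930 − 13230 = 163700 Tg P.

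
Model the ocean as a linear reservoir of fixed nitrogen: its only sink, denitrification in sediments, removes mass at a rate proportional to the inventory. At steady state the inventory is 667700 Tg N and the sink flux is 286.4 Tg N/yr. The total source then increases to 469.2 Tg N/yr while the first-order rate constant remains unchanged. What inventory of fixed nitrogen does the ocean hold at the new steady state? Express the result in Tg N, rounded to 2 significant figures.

1.1×10^6 Tg N

Rate constant k = F/M = 286.4 / 667700 = 0.0004289 yr⁻¹.
At the new steady state, source = k·M_new ⇒ M_new = 469.2 / 0.0004289 = 1.094×10^6 Tg N.
(Equivalently M_new = M × F_new/F_old = 667700 × 469.2/286.4.)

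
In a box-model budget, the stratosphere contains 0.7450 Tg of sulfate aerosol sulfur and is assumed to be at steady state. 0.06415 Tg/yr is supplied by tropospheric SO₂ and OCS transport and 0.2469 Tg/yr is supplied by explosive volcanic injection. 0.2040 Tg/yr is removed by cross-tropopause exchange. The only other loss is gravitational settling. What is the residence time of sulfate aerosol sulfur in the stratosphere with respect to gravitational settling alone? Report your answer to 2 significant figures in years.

7.0 yr

At steady state ΣF_in = ΣF_out.
ΣF_in = 0.06415 + 0.2469 = 0.31105 Tg/yr.
Gravitational settling flux = ΣF_in − (0.2040) = 0.31105 − 0.2040 = 0.1071 Tg/yr.
τ = M / F = 0.7450 / 0.1071 = 6.959 yr.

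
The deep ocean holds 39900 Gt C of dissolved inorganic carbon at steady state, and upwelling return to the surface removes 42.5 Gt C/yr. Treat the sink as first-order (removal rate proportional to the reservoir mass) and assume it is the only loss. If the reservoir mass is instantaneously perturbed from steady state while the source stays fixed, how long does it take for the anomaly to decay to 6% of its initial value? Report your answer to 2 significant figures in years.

For a linear reservoir the anomaly decays as exp(−t/τ) with τ = M/F = 39900/42.5 = 938.8 yr.
exp(−t/τ) = 0.06 ⇒ t = −τ ln(0.06) = 938.8 × 2.813 = 2641 yr.

2600 yr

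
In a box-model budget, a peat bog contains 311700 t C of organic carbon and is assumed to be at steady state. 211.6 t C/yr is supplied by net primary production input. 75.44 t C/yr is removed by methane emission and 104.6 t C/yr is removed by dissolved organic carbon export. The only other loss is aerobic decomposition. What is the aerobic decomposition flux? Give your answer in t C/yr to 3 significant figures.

31.6 t C/yr

At steady state ΣF_in = ΣF_out.
ΣF_in = 211.60 t C/yr.
Aerobic decomposition flux = ΣF_in − (75.44 + 104.6) = 211.60 − 180.0 = 31.56 t C/yr.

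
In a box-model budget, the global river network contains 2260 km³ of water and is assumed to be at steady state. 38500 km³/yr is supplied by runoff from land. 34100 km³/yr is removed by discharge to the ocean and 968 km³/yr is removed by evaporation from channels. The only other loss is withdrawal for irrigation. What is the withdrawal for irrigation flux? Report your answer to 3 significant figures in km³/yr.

3430 km³/yr

At steady state ΣF_in = ΣF_out.
ΣF_in = 38500 km³/yr.
Withdrawal for irrigation flux = ΣF_in − (34100 + 968) = 38500 − 35070 = 3432 km³/yr.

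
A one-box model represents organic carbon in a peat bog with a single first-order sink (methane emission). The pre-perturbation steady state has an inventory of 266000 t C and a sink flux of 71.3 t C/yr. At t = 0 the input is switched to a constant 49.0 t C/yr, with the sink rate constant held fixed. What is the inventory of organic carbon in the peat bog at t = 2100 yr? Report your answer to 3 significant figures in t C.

230000 t C

Residence time τ = M₀/F₀ = 3731 yr. The eventual steady state is M_∞ = M₀·(F₁/F₀) = 266000 × 49.0/71.3 = 182810 t C.
The anomaly ΔM(t) = M(t) − M_∞ decays as ΔM₀·e^(−t/τ) with ΔM₀ = 266000 − 182810 = 83190 t C.
At t = 2100 yr, e^(−t/τ) = e^(−0.5629) = 0.5696, so ΔM = 47380 t C and M = 182810 + 47380 = 230190 t C.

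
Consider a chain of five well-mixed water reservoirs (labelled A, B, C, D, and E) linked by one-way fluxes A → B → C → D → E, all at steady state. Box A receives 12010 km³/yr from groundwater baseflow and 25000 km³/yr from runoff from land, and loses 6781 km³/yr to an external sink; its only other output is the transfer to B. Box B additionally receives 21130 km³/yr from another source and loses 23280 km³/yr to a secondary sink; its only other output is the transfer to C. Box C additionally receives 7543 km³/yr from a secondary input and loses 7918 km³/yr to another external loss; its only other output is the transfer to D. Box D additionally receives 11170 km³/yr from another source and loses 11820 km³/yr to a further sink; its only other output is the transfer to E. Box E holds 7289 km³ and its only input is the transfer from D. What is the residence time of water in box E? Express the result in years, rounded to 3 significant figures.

Box A: F(A→B) = (12010 + 25000) − 6781 = 30229 km³/yr.
Box B: F(B→C) = (30229 + 21130) − 23280 = 28079 km³/yr.
Box C: F(C→D) = (28079 + 7543) − 7918 = 27704 km³/yr.
Box D: F(D→E) = (27704 + 11170) − 11820 = 27054 km³/yr.
Box E throughput = its input = 27054 km³/yr; τ = 7289 / 27054 = 0.2694 yr.

0.269 yr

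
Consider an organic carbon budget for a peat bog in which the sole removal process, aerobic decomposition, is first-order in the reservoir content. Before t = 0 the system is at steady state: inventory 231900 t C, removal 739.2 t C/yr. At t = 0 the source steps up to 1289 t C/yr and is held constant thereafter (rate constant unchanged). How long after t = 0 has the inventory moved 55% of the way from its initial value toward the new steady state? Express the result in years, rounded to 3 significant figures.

251 yr

τ = M₀/F₀ = 231900/739.2 = 313.7 yr.
The remaining gap fraction is e^(−t/τ); 55% covered ⇒ e^(−t/τ) = 0.450.
t = −τ ln(0.450) = 313.7 × 0.7985 = 250.5 yr.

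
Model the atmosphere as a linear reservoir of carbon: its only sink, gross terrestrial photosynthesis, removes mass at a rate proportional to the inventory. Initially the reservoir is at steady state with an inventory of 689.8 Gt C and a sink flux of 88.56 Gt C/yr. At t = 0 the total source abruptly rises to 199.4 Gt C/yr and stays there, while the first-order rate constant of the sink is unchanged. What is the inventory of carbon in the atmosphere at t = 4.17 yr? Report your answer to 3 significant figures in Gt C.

Residence time τ = M₀/F₀ = 7.789 yr. The eventual steady state is M_∞ = M₀·(F₁/F₀) = 689.8 × 199.4/88.56 = 1553.1 Gt C.
The anomaly ΔM(t) = M(t) − M_∞ decays as ΔM₀·e^(−t/τ) with ΔM₀ = 689.8 − 1553.1 = −863.3 Gt C.
At t = 4.17 yr, e^(−t/τ) = e^(−0.5354) = 0.5855, so ΔM = −505.4 Gt C and M = 1553.1 − 505.4 = 1047.7 Gt C.

1050 Gt C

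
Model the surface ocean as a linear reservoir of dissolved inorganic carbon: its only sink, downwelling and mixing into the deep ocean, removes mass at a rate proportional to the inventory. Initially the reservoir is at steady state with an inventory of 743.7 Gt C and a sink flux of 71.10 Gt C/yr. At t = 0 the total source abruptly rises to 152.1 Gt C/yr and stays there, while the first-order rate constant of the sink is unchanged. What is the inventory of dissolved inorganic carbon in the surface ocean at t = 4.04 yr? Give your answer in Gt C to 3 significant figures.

τ = M₀/F₀ = 743.7/71.10 = 10.46 yr; rate constant k = 1/τ.
New steady state M_∞ = F₁/k = F₁·τ = 152.1 × 10.46 = 1591.0 Gt C.
M(t) = M_∞ + (M₀ − M_∞)·e^(−t/τ); t/τ = 4.04/10.46 = 0.3862, so e^(−t/τ) = 0.6796.
M(t) = 1591.0 − 847.3 × 0.6796 = 1015.2 Gt C.

1020 Gt C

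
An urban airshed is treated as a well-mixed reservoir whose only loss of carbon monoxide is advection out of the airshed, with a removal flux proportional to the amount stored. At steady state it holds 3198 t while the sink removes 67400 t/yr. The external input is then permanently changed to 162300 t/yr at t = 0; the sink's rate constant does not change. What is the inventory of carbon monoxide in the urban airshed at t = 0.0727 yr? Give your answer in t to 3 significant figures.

The sink rate constant is k = F₀/M₀ = 67400/3198 = 21.08 yr⁻¹.
Solving dM/dt = F₁ − kM with M(0) = M₀ gives M(t) = F₁/k + (M₀ − F₁/k)·e^(−kt).
F₁/k = 162300/21.08 = 7700.8 t; kt = 21.08 × 0.0727 = 1.532, e^(−kt) = 0.2161.
M(0.0727) = 7700.8 + (3198 − 7700.8) × 0.2161 = 7700.8 − 972.9 = 6727.9 t.

6730 t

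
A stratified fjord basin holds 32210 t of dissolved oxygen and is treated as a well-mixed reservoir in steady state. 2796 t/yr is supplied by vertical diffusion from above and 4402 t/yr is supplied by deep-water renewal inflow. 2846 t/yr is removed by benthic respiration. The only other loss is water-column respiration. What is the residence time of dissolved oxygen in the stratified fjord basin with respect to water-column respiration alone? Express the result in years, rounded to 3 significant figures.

7.40 yr

At steady state ΣF_in = ΣF_out.
ΣF_in = 2796 + 4402 = 7198.0 t/yr.
Water-column respiration flux = ΣF_in − (2846) = 7198.0 − 2846 = 4352 t/yr.
τ = M / F = 32210 / 4352 = 7.401 yr.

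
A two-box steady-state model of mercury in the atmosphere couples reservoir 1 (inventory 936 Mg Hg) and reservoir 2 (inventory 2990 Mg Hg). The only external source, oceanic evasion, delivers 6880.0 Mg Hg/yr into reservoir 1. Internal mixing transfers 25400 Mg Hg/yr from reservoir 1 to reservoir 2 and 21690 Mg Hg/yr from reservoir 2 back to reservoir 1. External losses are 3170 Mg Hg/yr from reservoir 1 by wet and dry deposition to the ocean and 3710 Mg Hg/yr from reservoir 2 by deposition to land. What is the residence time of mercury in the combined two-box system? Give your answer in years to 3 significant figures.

0.571 yr

For the system as a whole, the A↔B exchange is internal and contributes nothing to the throughput; only the external sinks remove mass.
M_total = 936 + 2990 = 3926.0 Mg Hg.
ΣF_external_out = 3170 + 3710 = 6880.0 Mg Hg/yr.
τ = M_total / ΣF_ext = 3926.0 / 6880.0 = 0.5706 yr.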